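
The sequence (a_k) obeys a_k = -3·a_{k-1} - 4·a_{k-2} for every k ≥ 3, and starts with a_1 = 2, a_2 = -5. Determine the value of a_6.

79

Compute successive terms:
a_3 = 7, a_4 = -1, a_5 = -25, a_6 = 79.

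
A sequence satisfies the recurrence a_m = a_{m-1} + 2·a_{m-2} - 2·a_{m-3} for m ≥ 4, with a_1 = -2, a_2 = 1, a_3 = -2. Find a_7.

Step forward from the initial values:
a_4 = 4, a_5 = -2, a_6 = 10, a_7 = -2.

-2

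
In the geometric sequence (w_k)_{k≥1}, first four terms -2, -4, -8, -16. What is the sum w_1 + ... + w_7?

Common ratio r = 2.
w_k = (-2)·2^(k-1).
S = (-2)·(2^7 - 1)/(2 - 1) = (-2)·(128 - 1)/(1) = -254.

-254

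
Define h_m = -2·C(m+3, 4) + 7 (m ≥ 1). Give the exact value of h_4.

-63

C(7, 4) = 35, so h_4 = -63.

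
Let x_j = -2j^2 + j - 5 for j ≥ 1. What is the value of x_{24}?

-1133

x_{24} = -2·24^2 + 1·24 - 5 = -1133.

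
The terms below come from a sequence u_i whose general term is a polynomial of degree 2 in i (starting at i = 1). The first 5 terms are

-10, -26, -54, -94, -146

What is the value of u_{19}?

1st diffs: -16, -28, -40, -52.
2nd diffs: -12, -12, -12 (constant).
So u_i = -6i^2 + 2i - 6.
Evaluating at i = 19 gives u_{19} = -2134.

-2134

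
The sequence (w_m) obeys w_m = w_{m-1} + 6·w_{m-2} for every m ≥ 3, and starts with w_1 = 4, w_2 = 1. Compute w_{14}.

2851759

w_3 = 25  w_4 = 31  w_5 = 181  …  w_{11} = 108541  w_{12} = 314359  w_{13} = 965605  w_{14} = 2851759.
(Characteristic roots are 3 and -2.)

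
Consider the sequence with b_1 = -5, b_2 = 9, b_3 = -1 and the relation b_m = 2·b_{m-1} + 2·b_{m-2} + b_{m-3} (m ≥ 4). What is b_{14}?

330169

b_4 = 11  b_5 = 29  b_6 = 79  …  b_{11} = 14549  b_{12} = 41191  b_{13} = 116619  b_{14} = 330169.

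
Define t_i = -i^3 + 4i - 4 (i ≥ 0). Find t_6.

-196

t_6 = -1·6^3 + 4·6 - 4 = -196.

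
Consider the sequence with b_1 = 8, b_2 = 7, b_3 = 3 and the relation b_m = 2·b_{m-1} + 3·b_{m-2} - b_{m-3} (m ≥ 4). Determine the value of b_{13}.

228850

Compute successive terms:
b_4 = 19; b_5 = 40; b_6 = 134; b_7 = 369; b_8 = 1100; b_9 = 3173; b_{10} = 9277; b_{11} = 26973; b_{12} = 78604; b_{13} = 228850.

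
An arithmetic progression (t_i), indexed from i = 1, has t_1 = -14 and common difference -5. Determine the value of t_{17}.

-94

t_i = -14 + (i - 1)·(-5).
t_{17} = -14 + 16·(-5) = -94.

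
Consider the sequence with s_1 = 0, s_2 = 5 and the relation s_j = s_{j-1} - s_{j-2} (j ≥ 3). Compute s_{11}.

Step forward from the initial values:
s_3 = 5;  s_4 = 0;  s_5 = -5;  s_6 = -5;  s_7 = 0;  s_8 = 5;  s_9 = 5;  s_{10} = 0;  s_{11} = -5.

-5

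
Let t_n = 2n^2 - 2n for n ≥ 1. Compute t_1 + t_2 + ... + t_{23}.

8096

Over n = 1..23: Σn = 276, Σn² = 4324.
Total = (2)·4324 + (-2)·276 = 8096.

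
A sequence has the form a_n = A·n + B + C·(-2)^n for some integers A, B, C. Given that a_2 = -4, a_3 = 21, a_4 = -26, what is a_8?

Write the equations: 2A + B + 4C = -4; 3A + B - 8C = 21; 4A + B + 16C = -26.
Subtracting the first from the second: A - 12C = 25.
Subtracting the second from the third: A + 24C = -47.
Solving: C = -2, A = 1, then B = 2.
So a_n = 1·n + 2 + (-2)·(-2)^n; at n=8 this is -502.

-502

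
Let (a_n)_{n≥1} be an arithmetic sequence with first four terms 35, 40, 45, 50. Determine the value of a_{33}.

Common difference d = 5.
a_n = 35 + (n - 1)·5.
a_{33} = 35 + 32·5 = 195.

195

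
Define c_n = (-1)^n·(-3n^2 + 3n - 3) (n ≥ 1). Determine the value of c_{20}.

(-1)^20 = 1; -3n^2 + 3n - 3 at n=20 is -1143; so c_{20} = -1143.

-1143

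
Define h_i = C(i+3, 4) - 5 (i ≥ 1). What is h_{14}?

2375

C(17, 4) = 2380, so h_{14} = 2375.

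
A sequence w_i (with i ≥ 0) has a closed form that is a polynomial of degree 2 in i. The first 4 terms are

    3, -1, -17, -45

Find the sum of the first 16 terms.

-7152

1st diffs: -4, -16, -28.
2nd diffs: -12, -12 (constant).
Newton forward-difference form: w_i = 3 + (-4)·C(i,1) + (-12)·C(i,2).
Continuing: …, -85, -137, -201, -277, …, w_{15} = -1317.
Summing i = 0..15 (16 terms) gives -7152.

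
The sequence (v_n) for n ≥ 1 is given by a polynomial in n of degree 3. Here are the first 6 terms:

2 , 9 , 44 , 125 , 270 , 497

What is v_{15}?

9200

1st diffs: 7, 35, 81, 145, 227.
2nd diffs: 28, 46, 64, 82.
3rd diffs: 18, 18, 18 (constant).
Newton forward-difference form: v_n = 2 + 7·C(n-1,1) + 28·C(n-1,2) + 18·C(n-1,3).
At n = 15: n-1 = 14, so v_{15} = 2 + 98 + 2548 + 6552 = 9200.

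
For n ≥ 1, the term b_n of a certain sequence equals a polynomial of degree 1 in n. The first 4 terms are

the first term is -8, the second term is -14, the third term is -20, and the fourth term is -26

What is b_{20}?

-122

1st diffs: -6, -6, -6 (constant).
So b_n = -6n - 2.
Evaluating at n = 20 gives b_{20} = -122.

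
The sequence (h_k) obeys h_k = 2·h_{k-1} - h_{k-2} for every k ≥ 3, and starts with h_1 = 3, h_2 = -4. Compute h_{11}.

-67

Iterate the recurrence:
h_3 = -11  h_4 = -18  h_5 = -25  h_6 = -32  h_7 = -39  h_8 = -46  h_9 = -53  h_{10} = -60  h_{11} = -67.
(Characteristic roots are 1 and 1.)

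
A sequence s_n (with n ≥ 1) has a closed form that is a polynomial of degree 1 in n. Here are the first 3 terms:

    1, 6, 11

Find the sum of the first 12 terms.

342

1st diffs: 5, 5 (constant).
So s_n = 5n - 4.
Continuing: …, 16, 21, 26, 31, …, s_{12} = 56.
Summing n = 1..12 (12 terms) gives 342.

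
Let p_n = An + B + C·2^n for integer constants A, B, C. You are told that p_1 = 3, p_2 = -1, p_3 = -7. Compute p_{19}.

-524319

The three given values yield: A + B + 2C = 3; 2A + B + 4C = -1; 3A + B + 8C = -7.
Subtracting the first from the second: A + 2C = -4.
Subtracting the second from the third: A + 4C = -6.
Solving: C = -1, A = -2, then B = 7.
Hence p_{19} = -2·19 + 7 + (-1)·524288 = -524319.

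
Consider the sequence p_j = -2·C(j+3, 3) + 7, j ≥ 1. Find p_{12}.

C(15, 3) = 455, so p_{12} = -903.

-903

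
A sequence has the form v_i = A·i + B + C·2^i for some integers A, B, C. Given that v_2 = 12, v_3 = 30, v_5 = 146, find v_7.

The three given values yield: 2A + B + 4C = 12; 3A + B + 8C = 30; 5A + B + 32C = 146.
Subtracting the first from the second: A + 4C = 18.
Subtracting the second from the third: 2A + 24C = 116.
Solving: C = 5, A = -2, then B = -4.
Therefore v_7 = -14 + (-4) + 5·128 = 622.

622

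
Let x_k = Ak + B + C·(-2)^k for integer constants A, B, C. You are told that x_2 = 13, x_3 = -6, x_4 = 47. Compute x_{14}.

At k = 2, 3, 4: 2A + B + 4C = 13; 3A + B - 8C = -6; 4A + B + 16C = 47.
Subtracting the first from the second: A - 12C = -19.
Subtracting the second from the third: A + 24C = 53.
Solving: C = 2, A = 5, then B = -5.
So x_k = 5·k + (-5) + 2·(-2)^k; at k=14 this is 32833.

32833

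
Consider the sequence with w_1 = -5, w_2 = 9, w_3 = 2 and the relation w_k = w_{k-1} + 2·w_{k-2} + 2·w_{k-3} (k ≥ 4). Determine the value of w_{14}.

Iterate the recurrence:
w_4 = 10;  w_5 = 32;  w_6 = 56;  …;  w_{11} = 3668;  w_{12} = 8324;  w_{13} = 18900;  w_{14} = 42884.

42884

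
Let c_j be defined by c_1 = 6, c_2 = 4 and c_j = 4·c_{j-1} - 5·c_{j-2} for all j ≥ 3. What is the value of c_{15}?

Iterate the recurrence:
c_3 = -14; c_4 = -76; c_5 = -234; …; c_{12} = 67604; c_{13} = 152886; c_{14} = 273524; c_{15} = 329666.

329666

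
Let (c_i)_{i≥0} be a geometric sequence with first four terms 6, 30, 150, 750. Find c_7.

Common ratio r = 5.
c_i = 6·5^(i-0).
c_7 = 6·5^7 = 468750.

468750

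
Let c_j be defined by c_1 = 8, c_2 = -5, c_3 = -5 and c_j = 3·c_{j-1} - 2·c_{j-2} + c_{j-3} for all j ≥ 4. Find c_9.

363

Applying the relation repeatedly:
c_4 = 3  c_5 = 14  c_6 = 31  c_7 = 68  c_8 = 156  c_9 = 363.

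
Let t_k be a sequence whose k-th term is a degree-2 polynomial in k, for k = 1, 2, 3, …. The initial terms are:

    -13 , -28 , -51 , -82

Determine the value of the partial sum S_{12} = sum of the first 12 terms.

-2906

1st diffs: -15, -23, -31.
2nd diffs: -8, -8 (constant).
Newton forward-difference form: t_k = -13 + (-15)·C(k-1,1) + (-8)·C(k-1,2).
Continuing: …, -121, -168, -223, -286, …, t_{12} = -618.
Summing k = 1..12 (12 terms) gives -2906.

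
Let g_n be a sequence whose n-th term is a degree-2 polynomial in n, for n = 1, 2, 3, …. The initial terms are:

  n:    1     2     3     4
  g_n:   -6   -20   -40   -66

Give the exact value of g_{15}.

-748

1st diffs: -14, -20, -26.
2nd diffs: -6, -6 (constant).
Newton forward-difference form: g_n = -6 + (-14)·C(n-1,1) + (-6)·C(n-1,2).
At n = 15: n-1 = 14, so g_{15} = -6 - 196 - 546 = -748.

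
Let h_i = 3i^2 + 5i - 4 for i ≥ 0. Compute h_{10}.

h_{10} = 3·10^2 + 5·10 - 4 = 346.

346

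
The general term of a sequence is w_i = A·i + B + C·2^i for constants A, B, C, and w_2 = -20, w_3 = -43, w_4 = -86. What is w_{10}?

-5144

The three given values yield: 2A + B + 4C = -20; 3A + B + 8C = -43; 4A + B + 16C = -86.
Subtracting the first from the second: A + 4C = -23.
Subtracting the second from the third: A + 8C = -43.
Solving: C = -5, A = -3, then B = 6.
So w_i = -3·i + 6 + (-5)·2^i; at i=10 this is -5144.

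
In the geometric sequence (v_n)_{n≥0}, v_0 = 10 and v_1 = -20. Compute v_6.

640

Common ratio r = -2.
v_n = 10·(-2)^(n-0).
v_6 = 10·(-2)^6 = 640.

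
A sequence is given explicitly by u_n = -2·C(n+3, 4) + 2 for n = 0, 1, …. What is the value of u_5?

C(8, 4) = 70, so u_5 = -138.

-138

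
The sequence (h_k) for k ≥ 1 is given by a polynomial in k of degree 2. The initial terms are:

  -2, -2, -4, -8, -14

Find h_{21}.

1st diffs: 0, -2, -4, -6.
2nd diffs: -2, -2, -2 (constant).
Newton forward-difference form: h_k = -2 + (-2)·C(k-1,2).
At k = 21: k-1 = 20, so h_{21} = -2 - 380 = -382.

-382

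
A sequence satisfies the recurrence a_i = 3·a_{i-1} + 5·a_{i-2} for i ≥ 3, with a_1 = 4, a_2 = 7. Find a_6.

2827

Compute successive terms:
a_3 = 41;  a_4 = 158;  a_5 = 679;  a_6 = 2827.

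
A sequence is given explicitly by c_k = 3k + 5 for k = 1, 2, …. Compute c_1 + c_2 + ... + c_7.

Over k = 1..7: Σk = 28.
Total = (3)·28 + (5)·7 = 119.

119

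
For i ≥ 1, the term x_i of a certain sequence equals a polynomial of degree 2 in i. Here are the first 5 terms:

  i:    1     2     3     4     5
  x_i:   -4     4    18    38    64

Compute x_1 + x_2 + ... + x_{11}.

1st diffs: 8, 14, 20, 26.
2nd diffs: 6, 6, 6 (constant).
Newton forward-difference form: x_i = -4 + 8·C(i-1,1) + 6·C(i-1,2).
Continuing: …, 96, 134, 178, 228, …, x_{11} = 346.
Summing i = 1..11 (11 terms) gives 1386.

1386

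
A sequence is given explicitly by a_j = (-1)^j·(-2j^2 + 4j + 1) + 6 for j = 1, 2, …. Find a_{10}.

(-1)^10 = 1; -2j^2 + 4j + 1 at j=10 is -159; so a_{10} = -153.

-153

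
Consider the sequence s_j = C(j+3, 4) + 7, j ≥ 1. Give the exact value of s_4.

42

C(7, 4) = 35, so s_4 = 42.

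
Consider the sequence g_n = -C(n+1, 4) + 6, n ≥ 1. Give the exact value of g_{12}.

-709

C(13, 4) = 715, so g_{12} = -709.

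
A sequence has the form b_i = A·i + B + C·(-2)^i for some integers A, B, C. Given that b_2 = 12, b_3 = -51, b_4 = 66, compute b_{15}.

-163887

At i = 2, 3, 4: 2A + B + 4C = 12; 3A + B - 8C = -51; 4A + B + 16C = 66.
Subtracting the first from the second: A - 12C = -63.
Subtracting the second from the third: A + 24C = 117.
Solving: C = 5, A = -3, then B = -2.
Hence b_{15} = -3·15 + (-2) + 5·(-32768) = -163887.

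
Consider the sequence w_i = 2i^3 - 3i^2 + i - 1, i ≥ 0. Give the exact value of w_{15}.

w_{15} = 2·15^3 - 3·15^2 + 1·15 - 1 = 6089.

6089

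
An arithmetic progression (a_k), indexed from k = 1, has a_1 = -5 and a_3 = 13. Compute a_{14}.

112

Common difference d = (13 - (-5)) / (3 - 1) = 9.
a_k = -5 + (k - 1)·9.
a_{14} = -5 + 13·9 = 112.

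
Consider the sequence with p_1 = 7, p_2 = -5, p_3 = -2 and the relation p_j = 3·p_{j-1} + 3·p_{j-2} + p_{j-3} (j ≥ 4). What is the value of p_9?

-11573

Iterate the recurrence:
p_4 = -14, p_5 = -53, p_6 = -203, p_7 = -782, p_8 = -3008, p_9 = -11573.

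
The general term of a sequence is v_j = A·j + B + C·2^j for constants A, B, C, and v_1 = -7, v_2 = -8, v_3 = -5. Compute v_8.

466

The three given values yield: A + B + 2C = -7; 2A + B + 4C = -8; 3A + B + 8C = -5.
Subtracting the first from the second: A + 2C = -1.
Subtracting the second from the third: A + 4C = 3.
Solving: C = 2, A = -5, then B = -6.
Therefore v_8 = -40 + (-6) + 2·256 = 466.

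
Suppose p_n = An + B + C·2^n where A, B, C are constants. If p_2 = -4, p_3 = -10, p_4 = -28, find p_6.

-160

At n = 2, 3, 4: 2A + B + 4C = -4; 3A + B + 8C = -10; 4A + B + 16C = -28.
Subtracting the first from the second: A + 4C = -6.
Subtracting the second from the third: A + 8C = -18.
Solving: C = -3, A = 6, then B = -4.
Therefore p_6 = 36 + (-4) + (-3)·64 = -160.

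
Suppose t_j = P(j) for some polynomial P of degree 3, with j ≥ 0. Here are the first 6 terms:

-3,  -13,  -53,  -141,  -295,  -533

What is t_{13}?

1st diffs: -10, -40, -88, -154, -238.
2nd diffs: -30, -48, -66, -84.
3rd diffs: -18, -18, -18 (constant).
Newton forward-difference form: t_j = -3 + (-10)·C(j,1) + (-30)·C(j,2) + (-18)·C(j,3).
At j = 13: j = 13, so t_{13} = -3 - 130 - 2340 - 5148 = -7621.

-7621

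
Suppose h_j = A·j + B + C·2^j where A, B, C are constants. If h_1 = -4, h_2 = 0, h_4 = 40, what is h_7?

476

The three given values yield: A + B + 2C = -4; 2A + B + 4C = 0; 4A + B + 16C = 40.
Subtracting the first from the second: A + 2C = 4.
Subtracting the second from the third: 2A + 12C = 40.
Solving: C = 4, A = -4, then B = -8.
Hence h_7 = -4·7 + (-8) + 4·128 = 476.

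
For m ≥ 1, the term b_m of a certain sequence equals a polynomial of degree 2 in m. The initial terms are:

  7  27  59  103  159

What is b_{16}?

1567

1st diffs: 20, 32, 44, 56.
2nd diffs: 12, 12, 12 (constant).
Newton forward-difference form: b_m = 7 + 20·C(m-1,1) + 12·C(m-1,2).
At m = 16: m-1 = 15, so b_{16} = 7 + 300 + 1260 = 1567.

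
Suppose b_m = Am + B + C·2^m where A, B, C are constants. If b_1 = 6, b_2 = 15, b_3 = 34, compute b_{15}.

At m = 1, 2, 3: A + B + 2C = 6; 2A + B + 4C = 15; 3A + B + 8C = 34.
Subtracting the first from the second: A + 2C = 9.
Subtracting the second from the third: A + 4C = 19.
Solving: C = 5, A = -1, then B = -3.
So b_m = -1·m + (-3) + 5·2^m; at m=15 this is 163822.

163822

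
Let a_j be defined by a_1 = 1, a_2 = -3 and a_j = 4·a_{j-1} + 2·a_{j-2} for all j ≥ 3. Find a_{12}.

-7045856

Applying the relation repeatedly:
a_3 = -10;  a_4 = -46;  a_5 = -204;  a_6 = -908;  a_7 = -4040;  a_8 = -17976;  a_9 = -79984;  a_{10} = -355888;  a_{11} = -1583520;  a_{12} = -7045856.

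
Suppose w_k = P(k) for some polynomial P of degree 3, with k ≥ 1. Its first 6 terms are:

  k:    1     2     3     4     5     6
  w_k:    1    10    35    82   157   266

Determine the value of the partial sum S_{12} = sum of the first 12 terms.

7096

1st diffs: 9, 25, 47, 75, 109.
2nd diffs: 16, 22, 28, 34.
3rd diffs: 6, 6, 6 (constant).
Newton forward-difference form: w_k = 1 + 9·C(k-1,1) + 16·C(k-1,2) + 6·C(k-1,3).
Continuing: …, 415, 610, 857, 1162, …, w_{12} = 1970.
Summing k = 1..12 (12 terms) gives 7096.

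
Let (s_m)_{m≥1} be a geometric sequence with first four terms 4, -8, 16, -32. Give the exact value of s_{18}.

-524288

Common ratio r = -2.
s_m = 4·(-2)^(m-1).
s_{18} = 4·(-2)^17 = -524288.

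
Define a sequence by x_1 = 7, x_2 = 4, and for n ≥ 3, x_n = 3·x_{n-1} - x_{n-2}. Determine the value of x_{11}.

Applying the relation repeatedly:
x_3 = 5, x_4 = 11, x_5 = 28, x_6 = 73, x_7 = 191, x_8 = 500, x_9 = 1309, x_{10} = 3427, x_{11} = 8972.

8972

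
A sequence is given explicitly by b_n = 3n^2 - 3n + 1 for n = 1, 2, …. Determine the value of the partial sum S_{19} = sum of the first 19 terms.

6859

Over n = 1..19: Σn = 190, Σn² = 2470.
Total = (3)·2470 + (-3)·190 + (1)·19 = 6859.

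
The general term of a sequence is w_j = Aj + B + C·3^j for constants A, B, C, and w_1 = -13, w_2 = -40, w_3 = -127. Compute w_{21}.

At j = 1, 2, 3: A + B + 3C = -13; 2A + B + 9C = -40; 3A + B + 27C = -127.
Subtracting the first from the second: A + 6C = -27.
Subtracting the second from the third: A + 18C = -87.
Solving: C = -5, A = 3, then B = -1.
So w_j = 3·j + (-1) + (-5)·3^j; at j=21 this is -52301765953.

-52301765953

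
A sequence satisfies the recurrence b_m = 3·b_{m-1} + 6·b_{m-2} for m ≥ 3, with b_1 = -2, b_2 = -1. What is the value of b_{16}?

-2659289211

Compute successive terms:
b_3 = -15;  b_4 = -51;  b_5 = -243;  …;  b_{13} = -31815747;  b_{14} = -139107051;  b_{15} = -608215635;  b_{16} = -2659289211.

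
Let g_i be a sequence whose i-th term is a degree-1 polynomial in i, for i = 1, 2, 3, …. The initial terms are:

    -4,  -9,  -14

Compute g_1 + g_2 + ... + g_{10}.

1st diffs: -5, -5 (constant).
So g_i = -5i + 1.
Continuing: …, -19, -24, -29, -34, …, g_{10} = -49.
Summing i = 1..10 (10 terms) gives -265.

-265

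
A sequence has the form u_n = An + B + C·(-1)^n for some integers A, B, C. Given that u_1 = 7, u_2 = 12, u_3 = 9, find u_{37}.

Write the equations: A + B - C = 7; 2A + B + C = 12; 3A + B - C = 9.
Subtracting the first from the second: A + 2C = 5.
Subtracting the second from the third: A - 2C = -3.
Solving: C = 2, A = 1, then B = 8.
Hence u_{37} = 1·37 + 8 + 2·(-1) = 43.

43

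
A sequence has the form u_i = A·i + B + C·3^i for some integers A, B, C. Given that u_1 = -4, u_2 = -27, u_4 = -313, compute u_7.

Write the equations: A + B + 3C = -4; 2A + B + 9C = -27; 4A + B + 81C = -313.
Subtracting the first from the second: A + 6C = -23.
Subtracting the second from the third: 2A + 72C = -286.
Solving: C = -4, A = 1, then B = 7.
Therefore u_7 = 7 + 7 + (-4)·2187 = -8734.

-8734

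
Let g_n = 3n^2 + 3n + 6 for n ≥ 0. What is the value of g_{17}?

924

g_{17} = 3·17^2 + 3·17 + 6 = 924.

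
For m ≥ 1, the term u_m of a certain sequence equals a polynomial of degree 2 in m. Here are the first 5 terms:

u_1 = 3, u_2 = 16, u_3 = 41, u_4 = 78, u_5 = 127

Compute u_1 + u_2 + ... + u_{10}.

1st diffs: 13, 25, 37, 49.
2nd diffs: 12, 12, 12 (constant).
Newton forward-difference form: u_m = 3 + 13·C(m-1,1) + 12·C(m-1,2).
Continuing: …, 188, 261, 346, 443, …, u_{10} = 552.
Summing m = 1..10 (10 terms) gives 2055.

2055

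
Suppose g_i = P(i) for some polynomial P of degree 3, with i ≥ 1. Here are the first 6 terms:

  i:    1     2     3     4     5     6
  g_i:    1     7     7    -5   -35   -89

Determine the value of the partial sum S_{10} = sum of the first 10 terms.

-1700

1st diffs: 6, 0, -12, -30, -54.
2nd diffs: -6, -12, -18, -24.
3rd diffs: -6, -6, -6 (constant).
Newton forward-difference form: g_i = 1 + 6·C(i-1,1) + (-6)·C(i-1,2) + (-6)·C(i-1,3).
Continuing: -173, -293, -455, -665.
Summing i = 1..10 (10 terms) gives -1700.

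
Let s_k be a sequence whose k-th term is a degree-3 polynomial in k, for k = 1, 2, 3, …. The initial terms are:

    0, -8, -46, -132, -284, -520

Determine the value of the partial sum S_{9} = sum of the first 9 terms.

1st diffs: -8, -38, -86, -152, -236.
2nd diffs: -30, -48, -66, -84.
3rd diffs: -18, -18, -18 (constant).
Newton forward-difference form: s_k = (-8)·C(k-1,1) + (-30)·C(k-1,2) + (-18)·C(k-1,3).
Continuing: -858, -1316, -1912.
Summing k = 1..9 (9 terms) gives -5076.

-5076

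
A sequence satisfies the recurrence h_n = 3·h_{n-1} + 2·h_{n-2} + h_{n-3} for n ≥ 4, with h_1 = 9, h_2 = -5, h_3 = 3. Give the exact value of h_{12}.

213485

h_4 = 8; h_5 = 25; h_6 = 94; h_7 = 340; h_8 = 1233; h_9 = 4473; h_{10} = 16225; h_{11} = 58854; h_{12} = 213485.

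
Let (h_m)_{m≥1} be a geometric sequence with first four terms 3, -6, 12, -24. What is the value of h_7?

192

Common ratio r = -2.
h_m = 3·(-2)^(m-1).
h_7 = 3·(-2)^6 = 192.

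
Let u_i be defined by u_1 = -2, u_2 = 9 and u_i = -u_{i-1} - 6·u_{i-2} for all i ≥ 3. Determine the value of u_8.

Step forward from the initial values:
u_3 = 3, u_4 = -57, u_5 = 39, u_6 = 303, u_7 = -537, u_8 = -1281.

-1281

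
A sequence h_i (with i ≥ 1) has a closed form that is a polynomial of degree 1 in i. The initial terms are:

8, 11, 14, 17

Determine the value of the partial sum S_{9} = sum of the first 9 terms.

1st diffs: 3, 3, 3 (constant).
So h_i = 3i + 5.
Continuing: …, 20, 23, 26, 29, …, h_9 = 32.
Summing i = 1..9 (9 terms) gives 180.

180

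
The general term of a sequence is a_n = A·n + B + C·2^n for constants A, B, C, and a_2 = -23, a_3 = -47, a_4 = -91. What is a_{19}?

Write the equations: 2A + B + 4C = -23; 3A + B + 8C = -47; 4A + B + 16C = -91.
Subtracting the first from the second: A + 4C = -24.
Subtracting the second from the third: A + 8C = -44.
Solving: C = -5, A = -4, then B = 5.
So a_n = -4·n + 5 + (-5)·2^n; at n=19 this is -2621511.

-2621511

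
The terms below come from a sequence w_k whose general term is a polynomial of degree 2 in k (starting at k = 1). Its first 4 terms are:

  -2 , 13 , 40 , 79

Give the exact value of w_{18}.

1885

1st diffs: 15, 27, 39.
2nd diffs: 12, 12 (constant).
Newton forward-difference form: w_k = -2 + 15·C(k-1,1) + 12·C(k-1,2).
At k = 18: k-1 = 17, so w_{18} = -2 + 255 + 1632 = 1885.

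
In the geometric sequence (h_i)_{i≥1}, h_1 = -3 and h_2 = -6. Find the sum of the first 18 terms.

Common ratio r = 2.
h_i = (-3)·2^(i-1).
S = (-3)·(2^18 - 1)/(2 - 1) = (-3)·(262144 - 1)/(1) = -786429.

-786429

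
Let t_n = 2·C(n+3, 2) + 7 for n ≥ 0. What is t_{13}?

C(16, 2) = 120, so t_{13} = 247.

247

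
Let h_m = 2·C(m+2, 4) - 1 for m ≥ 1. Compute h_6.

C(8, 4) = 70, so h_6 = 139.

139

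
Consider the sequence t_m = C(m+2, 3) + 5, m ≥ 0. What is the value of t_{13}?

C(15, 3) = 455, so t_{13} = 460.

460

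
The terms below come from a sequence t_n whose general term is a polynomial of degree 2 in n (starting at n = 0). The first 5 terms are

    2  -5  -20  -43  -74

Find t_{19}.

-1499

1st diffs: -7, -15, -23, -31.
2nd diffs: -8, -8, -8 (constant).
Newton forward-difference form: t_n = 2 + (-7)·C(n,1) + (-8)·C(n,2).
At n = 19: n = 19, so t_{19} = 2 - 133 - 1368 = -1499.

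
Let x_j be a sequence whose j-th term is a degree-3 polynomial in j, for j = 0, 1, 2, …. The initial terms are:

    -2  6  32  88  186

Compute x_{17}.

10742

1st diffs: 8, 26, 56, 98.
2nd diffs: 18, 30, 42.
3rd diffs: 12, 12 (constant).
Newton forward-difference form: x_j = -2 + 8·C(j,1) + 18·C(j,2) + 12·C(j,3).
At j = 17: j = 17, so x_{17} = -2 + 136 + 2448 + 8160 = 10742.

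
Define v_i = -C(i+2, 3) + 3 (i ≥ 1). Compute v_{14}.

-557

C(16, 3) = 560, so v_{14} = -557.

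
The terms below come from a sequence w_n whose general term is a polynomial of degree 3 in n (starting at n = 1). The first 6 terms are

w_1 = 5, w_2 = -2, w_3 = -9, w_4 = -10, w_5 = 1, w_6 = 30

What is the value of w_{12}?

1st diffs: -7, -7, -1, 11, 29.
2nd diffs: 0, 6, 12, 18.
3rd diffs: 6, 6, 6 (constant).
Newton forward-difference form: w_n = 5 + (-7)·C(n-1,1) + 6·C(n-1,3).
At n = 12: n-1 = 11, so w_{12} = 5 - 77 + 990 = 918.

918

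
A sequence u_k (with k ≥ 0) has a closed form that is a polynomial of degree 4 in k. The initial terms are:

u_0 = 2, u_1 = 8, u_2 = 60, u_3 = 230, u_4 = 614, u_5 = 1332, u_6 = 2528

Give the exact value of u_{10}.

15812

1st diffs: 6, 52, 170, 384, 718, 1196.
2nd diffs: 46, 118, 214, 334, 478.
3rd diffs: 72, 96, 120, 144.
4th diffs: 24, 24, 24 (constant).
So u_k = k^4 + 6k^3 - 2k^2 + k + 2.
Evaluating at k = 10 gives u_{10} = 15812.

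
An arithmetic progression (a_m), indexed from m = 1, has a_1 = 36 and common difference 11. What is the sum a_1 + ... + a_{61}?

22326

a_m = 36 + (m - 1)·11.
a_{61} = 696; S = 61·(36 + 696)/2 = 22326.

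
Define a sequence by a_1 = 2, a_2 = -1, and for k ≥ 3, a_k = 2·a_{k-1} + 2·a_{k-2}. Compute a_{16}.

472448

Step forward from the initial values:
a_3 = 2, a_4 = 2, a_5 = 8, …, a_{13} = 23168, a_{14} = 63296, a_{15} = 172928, a_{16} = 472448.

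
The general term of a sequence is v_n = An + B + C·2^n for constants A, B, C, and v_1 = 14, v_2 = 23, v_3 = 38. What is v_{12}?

The three given values yield: A + B + 2C = 14; 2A + B + 4C = 23; 3A + B + 8C = 38.
Subtracting the first from the second: A + 2C = 9.
Subtracting the second from the third: A + 4C = 15.
Solving: C = 3, A = 3, then B = 5.
Hence v_{12} = 3·12 + 5 + 3·4096 = 12329.

12329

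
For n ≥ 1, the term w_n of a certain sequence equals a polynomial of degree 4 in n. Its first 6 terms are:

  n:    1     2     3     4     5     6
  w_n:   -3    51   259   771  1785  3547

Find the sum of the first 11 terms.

100023

1st diffs: 54, 208, 512, 1014, 1762.
2nd diffs: 154, 304, 502, 748.
3rd diffs: 150, 198, 246.
4th diffs: 48, 48 (constant).
Newton forward-difference form: w_n = -3 + 54·C(n-1,1) + 154·C(n-1,2) + 150·C(n-1,3) + 48·C(n-1,4).
Continuing: …, 6351, 10539, 16501, 24675, …, w_{11} = 35547.
Summing n = 1..11 (11 terms) gives 100023.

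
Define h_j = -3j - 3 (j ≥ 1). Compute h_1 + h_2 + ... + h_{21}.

Over j = 1..21: Σj = 231.
Total = (-3)·231 + (-3)·21 = -756.

-756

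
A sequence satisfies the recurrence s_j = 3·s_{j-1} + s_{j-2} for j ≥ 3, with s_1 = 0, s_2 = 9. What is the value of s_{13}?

4205520

Compute successive terms:
s_3 = 27; s_4 = 90; s_5 = 297; …; s_{10} = 116730; s_{11} = 385533; s_{12} = 1273329; s_{13} = 4205520.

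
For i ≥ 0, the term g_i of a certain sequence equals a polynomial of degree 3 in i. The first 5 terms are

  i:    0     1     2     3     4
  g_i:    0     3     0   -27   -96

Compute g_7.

-735

1st diffs: 3, -3, -27, -69.
2nd diffs: -6, -24, -42.
3rd diffs: -18, -18 (constant).
Newton forward-difference form: g_i = 3·C(i,1) + (-6)·C(i,2) + (-18)·C(i,3).
At i = 7: i = 7, so g_7 = 21 - 126 - 630 = -735.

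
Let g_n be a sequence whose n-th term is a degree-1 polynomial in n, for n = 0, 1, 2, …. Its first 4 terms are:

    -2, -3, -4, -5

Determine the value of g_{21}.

1st diffs: -1, -1, -1 (constant).
So g_n = -n - 2.
Evaluating at n = 21 gives g_{21} = -23.

-23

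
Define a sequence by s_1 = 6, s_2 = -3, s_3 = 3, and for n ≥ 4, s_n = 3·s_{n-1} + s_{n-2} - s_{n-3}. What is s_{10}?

1677

Iterate the recurrence:
s_4 = 0, s_5 = 6, s_6 = 15, s_7 = 51, s_8 = 162, s_9 = 522, s_{10} = 1677.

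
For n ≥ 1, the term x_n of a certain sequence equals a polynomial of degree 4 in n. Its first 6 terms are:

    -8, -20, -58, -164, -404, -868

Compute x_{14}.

1st diffs: -12, -38, -106, -240, -464.
2nd diffs: -26, -68, -134, -224.
3rd diffs: -42, -66, -90.
4th diffs: -24, -24 (constant).
Newton forward-difference form: x_n = -8 + (-12)·C(n-1,1) + (-26)·C(n-1,2) + (-42)·C(n-1,3) + (-24)·C(n-1,4).
At n = 14: n-1 = 13, so x_{14} = -8 - 156 - 2028 - 12012 - 17160 = -31364.

-31364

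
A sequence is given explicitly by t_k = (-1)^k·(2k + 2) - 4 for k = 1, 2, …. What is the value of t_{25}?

(-1)^25 = -1; 2k + 2 at k=25 is 52; so t_{25} = -56.

-56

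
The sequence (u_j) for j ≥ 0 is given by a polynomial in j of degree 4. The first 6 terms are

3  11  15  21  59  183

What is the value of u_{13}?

1st diffs: 8, 4, 6, 38, 124.
2nd diffs: -4, 2, 32, 86.
3rd diffs: 6, 30, 54.
4th diffs: 24, 24 (constant).
So u_j = j^4 - 5j^3 + 6j^2 + 6j + 3.
Evaluating at j = 13 gives u_{13} = 18671.

18671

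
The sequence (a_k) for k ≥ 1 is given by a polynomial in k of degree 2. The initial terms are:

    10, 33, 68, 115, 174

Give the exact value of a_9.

530

1st diffs: 23, 35, 47, 59.
2nd diffs: 12, 12, 12 (constant).
Newton forward-difference form: a_k = 10 + 23·C(k-1,1) + 12·C(k-1,2).
At k = 9: k-1 = 8, so a_9 = 10 + 184 + 336 = 530.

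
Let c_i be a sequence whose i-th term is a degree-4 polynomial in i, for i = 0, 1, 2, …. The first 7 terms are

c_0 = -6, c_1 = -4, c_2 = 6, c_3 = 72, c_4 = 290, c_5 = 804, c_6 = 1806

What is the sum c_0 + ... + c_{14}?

213424

1st diffs: 2, 10, 66, 218, 514, 1002.
2nd diffs: 8, 56, 152, 296, 488.
3rd diffs: 48, 96, 144, 192.
4th diffs: 48, 48, 48 (constant).
So c_i = 2i^4 - 4i^3 + 2i^2 + 2i - 6.
Continuing: …, 3536, 6282, 10380, 16214, …, c_{14} = 66270.
Summing i = 0..14 (15 terms) gives 213424.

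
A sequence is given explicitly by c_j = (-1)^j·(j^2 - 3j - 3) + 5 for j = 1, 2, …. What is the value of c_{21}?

(-1)^21 = -1; j^2 - 3j - 3 at j=21 is 375; so c_{21} = -370.

-370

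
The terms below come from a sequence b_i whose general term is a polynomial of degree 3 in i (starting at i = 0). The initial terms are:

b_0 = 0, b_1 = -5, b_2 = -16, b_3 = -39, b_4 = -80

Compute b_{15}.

1st diffs: -5, -11, -23, -41.
2nd diffs: -6, -12, -18.
3rd diffs: -6, -6 (constant).
Newton forward-difference form: b_i = (-5)·C(i,1) + (-6)·C(i,2) + (-6)·C(i,3).
At i = 15: i = 15, so b_{15} = -75 - 630 - 2730 = -3435.

-3435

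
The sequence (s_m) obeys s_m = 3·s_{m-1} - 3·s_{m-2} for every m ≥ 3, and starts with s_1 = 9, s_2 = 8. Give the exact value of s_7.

Step forward from the initial values:
s_3 = -3; s_4 = -33; s_5 = -90; s_6 = -171; s_7 = -243.

-243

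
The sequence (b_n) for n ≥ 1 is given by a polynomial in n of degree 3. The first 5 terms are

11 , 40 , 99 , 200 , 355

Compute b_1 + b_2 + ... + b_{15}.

33240

1st diffs: 29, 59, 101, 155.
2nd diffs: 30, 42, 54.
3rd diffs: 12, 12 (constant).
Newton forward-difference form: b_n = 11 + 29·C(n-1,1) + 30·C(n-1,2) + 12·C(n-1,3).
Continuing: …, 576, 875, 1264, 1755, …, b_{15} = 7515.
Summing n = 1..15 (15 terms) gives 33240.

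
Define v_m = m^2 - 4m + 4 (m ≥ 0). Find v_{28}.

v_{28} = 1·28^2 - 4·28 + 4 = 676.

676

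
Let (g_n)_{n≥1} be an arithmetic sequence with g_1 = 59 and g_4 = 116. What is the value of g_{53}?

Common difference d = (116 - 59) / (4 - 1) = 19.
g_n = 59 + (n - 1)·19.
g_{53} = 59 + 52·19 = 1047.

1047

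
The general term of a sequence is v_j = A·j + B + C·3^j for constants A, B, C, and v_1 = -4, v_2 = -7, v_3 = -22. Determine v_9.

The three given values yield: A + B + 3C = -4; 2A + B + 9C = -7; 3A + B + 27C = -22.
Subtracting the first from the second: A + 6C = -3.
Subtracting the second from the third: A + 18C = -15.
Solving: C = -1, A = 3, then B = -4.
Therefore v_9 = 27 + (-4) + (-1)·19683 = -19660.

-19660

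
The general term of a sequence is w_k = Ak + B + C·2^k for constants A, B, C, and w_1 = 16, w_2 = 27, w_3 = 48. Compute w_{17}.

At k = 1, 2, 3: A + B + 2C = 16; 2A + B + 4C = 27; 3A + B + 8C = 48.
Subtracting the first from the second: A + 2C = 11.
Subtracting the second from the third: A + 4C = 21.
Solving: C = 5, A = 1, then B = 5.
Hence w_{17} = 1·17 + 5 + 5·131072 = 655382.

655382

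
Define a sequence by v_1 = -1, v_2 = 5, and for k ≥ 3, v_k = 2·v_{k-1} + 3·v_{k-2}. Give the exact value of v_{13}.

v_3 = 7, v_4 = 29, v_5 = 79, …, v_{10} = 19685, v_{11} = 59047, v_{12} = 177149, v_{13} = 531439.
(Characteristic roots are 3 and -1.)

531439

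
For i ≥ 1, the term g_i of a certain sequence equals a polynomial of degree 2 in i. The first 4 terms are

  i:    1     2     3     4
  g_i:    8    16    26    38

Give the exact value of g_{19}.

458

1st diffs: 8, 10, 12.
2nd diffs: 2, 2 (constant).
So g_i = i^2 + 5i + 2.
Evaluating at i = 19 gives g_{19} = 458.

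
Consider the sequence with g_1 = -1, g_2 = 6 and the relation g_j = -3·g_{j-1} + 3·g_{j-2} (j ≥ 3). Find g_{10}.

Iterate the recurrence:
g_3 = -21, g_4 = 81, g_5 = -306, g_6 = 1161, g_7 = -4401, g_8 = 16686, g_9 = -63261, g_{10} = 239841.

239841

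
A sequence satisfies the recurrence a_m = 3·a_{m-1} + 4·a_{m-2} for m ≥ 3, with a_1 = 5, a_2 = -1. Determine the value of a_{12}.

Applying the relation repeatedly:
a_3 = 17; a_4 = 47; a_5 = 209; a_6 = 815; a_7 = 3281; a_8 = 13103; a_9 = 52433; a_{10} = 209711; a_{11} = 838865; a_{12} = 3355439.
(Characteristic roots are 4 and -1.)

3355439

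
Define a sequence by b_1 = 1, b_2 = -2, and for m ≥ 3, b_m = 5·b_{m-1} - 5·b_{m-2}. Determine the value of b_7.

Compute successive terms:
b_3 = -15  b_4 = -65  b_5 = -250  b_6 = -925  b_7 = -3375.

-3375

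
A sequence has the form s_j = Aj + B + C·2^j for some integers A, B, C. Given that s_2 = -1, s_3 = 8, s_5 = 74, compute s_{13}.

Write the equations: 2A + B + 4C = -1; 3A + B + 8C = 8; 5A + B + 32C = 74.
Subtracting the first from the second: A + 4C = 9.
Subtracting the second from the third: 2A + 24C = 66.
Solving: C = 3, A = -3, then B = -7.
So s_j = -3·j + (-7) + 3·2^j; at j=13 this is 24530.

24530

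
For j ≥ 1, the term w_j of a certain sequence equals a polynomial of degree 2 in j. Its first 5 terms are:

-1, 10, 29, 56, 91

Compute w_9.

311

1st diffs: 11, 19, 27, 35.
2nd diffs: 8, 8, 8 (constant).
Newton forward-difference form: w_j = -1 + 11·C(j-1,1) + 8·C(j-1,2).
At j = 9: j-1 = 8, so w_9 = -1 + 88 + 224 = 311.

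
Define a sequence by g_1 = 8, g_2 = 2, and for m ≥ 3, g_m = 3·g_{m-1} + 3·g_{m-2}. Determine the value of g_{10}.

294192

Compute successive terms:
g_3 = 30;  g_4 = 96;  g_5 = 378;  g_6 = 1422;  g_7 = 5400;  g_8 = 20466;  g_9 = 77598;  g_{10} = 294192.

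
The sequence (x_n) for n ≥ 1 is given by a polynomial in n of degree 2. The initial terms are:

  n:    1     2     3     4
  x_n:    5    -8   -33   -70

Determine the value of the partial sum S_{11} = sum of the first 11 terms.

-2640

1st diffs: -13, -25, -37.
2nd diffs: -12, -12 (constant).
Newton forward-difference form: x_n = 5 + (-13)·C(n-1,1) + (-12)·C(n-1,2).
Continuing: …, -119, -180, -253, -338, …, x_{11} = -665.
Summing n = 1..11 (11 terms) gives -2640.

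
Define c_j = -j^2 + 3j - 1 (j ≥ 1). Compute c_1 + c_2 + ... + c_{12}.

-428

Over j = 1..12: Σj = 78, Σj² = 650.
Total = (-1)·650 + (3)·78 + (-1)·12 = -428.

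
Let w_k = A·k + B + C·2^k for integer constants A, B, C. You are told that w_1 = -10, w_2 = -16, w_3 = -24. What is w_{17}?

-131144

Plug in k = 1, 2, 3: A + B + 2C = -10; 2A + B + 4C = -16; 3A + B + 8C = -24.
Subtracting the first from the second: A + 2C = -6.
Subtracting the second from the third: A + 4C = -8.
Solving: C = -1, A = -4, then B = -4.
Hence w_{17} = -4·17 + (-4) + (-1)·131072 = -131144.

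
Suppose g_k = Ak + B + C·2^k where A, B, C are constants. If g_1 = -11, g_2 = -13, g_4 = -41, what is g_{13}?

-24533

Write the equations: A + B + 2C = -11; 2A + B + 4C = -13; 4A + B + 16C = -41.
Subtracting the first from the second: A + 2C = -2.
Subtracting the second from the third: 2A + 12C = -28.
Solving: C = -3, A = 4, then B = -9.
Therefore g_{13} = 52 + (-9) + (-3)·8192 = -24533.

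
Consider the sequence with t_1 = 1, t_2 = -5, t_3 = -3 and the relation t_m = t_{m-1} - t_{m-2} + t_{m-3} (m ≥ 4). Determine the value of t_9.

1

Iterate the recurrence:
t_4 = 3; t_5 = 1; t_6 = -5; t_7 = -3; t_8 = 3; t_9 = 1.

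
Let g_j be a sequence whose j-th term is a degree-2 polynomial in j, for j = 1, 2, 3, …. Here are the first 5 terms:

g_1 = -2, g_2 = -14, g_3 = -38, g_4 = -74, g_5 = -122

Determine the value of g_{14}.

1st diffs: -12, -24, -36, -48.
2nd diffs: -12, -12, -12 (constant).
So g_j = -6j^2 + 6j - 2.
Evaluating at j = 14 gives g_{14} = -1094.

-1094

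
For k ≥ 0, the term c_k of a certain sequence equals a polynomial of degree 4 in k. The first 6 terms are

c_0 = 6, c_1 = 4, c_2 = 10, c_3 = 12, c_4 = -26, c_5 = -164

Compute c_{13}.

1st diffs: -2, 6, 2, -38, -138.
2nd diffs: 8, -4, -40, -100.
3rd diffs: -12, -36, -60.
4th diffs: -24, -24 (constant).
Newton forward-difference form: c_k = 6 + (-2)·C(k,1) + 8·C(k,2) + (-12)·C(k,3) + (-24)·C(k,4).
At k = 13: k = 13, so c_{13} = 6 - 26 + 624 - 3432 - 17160 = -19988.

-19988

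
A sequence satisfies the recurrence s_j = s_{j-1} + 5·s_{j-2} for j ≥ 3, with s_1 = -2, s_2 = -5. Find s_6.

s_3 = -15, s_4 = -40, s_5 = -115, s_6 = -315.

-315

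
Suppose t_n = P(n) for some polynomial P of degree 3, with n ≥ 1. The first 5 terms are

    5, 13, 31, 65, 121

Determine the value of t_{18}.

1st diffs: 8, 18, 34, 56.
2nd diffs: 10, 16, 22.
3rd diffs: 6, 6 (constant).
So t_n = n^3 - n^2 + 4n + 1.
Evaluating at n = 18 gives t_{18} = 5581.

5581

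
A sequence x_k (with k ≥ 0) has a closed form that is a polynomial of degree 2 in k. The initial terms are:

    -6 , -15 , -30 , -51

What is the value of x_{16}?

-870

1st diffs: -9, -15, -21.
2nd diffs: -6, -6 (constant).
Newton forward-difference form: x_k = -6 + (-9)·C(k,1) + (-6)·C(k,2).
At k = 16: k = 16, so x_{16} = -6 - 144 - 720 = -870.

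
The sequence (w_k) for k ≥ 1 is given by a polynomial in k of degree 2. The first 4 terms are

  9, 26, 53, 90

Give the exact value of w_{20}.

2042

1st diffs: 17, 27, 37.
2nd diffs: 10, 10 (constant).
So w_k = 5k^2 + 2k + 2.
Evaluating at k = 20 gives w_{20} = 2042.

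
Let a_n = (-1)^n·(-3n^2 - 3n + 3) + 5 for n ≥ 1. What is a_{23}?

1658

(-1)^23 = -1; -3n^2 - 3n + 3 at n=23 is -1653; so a_{23} = 1658.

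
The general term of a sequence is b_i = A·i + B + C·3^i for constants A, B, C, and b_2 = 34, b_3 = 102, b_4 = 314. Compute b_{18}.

At i = 2, 3, 4: 2A + B + 9C = 34; 3A + B + 27C = 102; 4A + B + 81C = 314.
Subtracting the first from the second: A + 18C = 68.
Subtracting the second from the third: A + 54C = 212.
Solving: C = 4, A = -4, then B = 6.
So b_i = -4·i + 6 + 4·3^i; at i=18 this is 1549681890.

1549681890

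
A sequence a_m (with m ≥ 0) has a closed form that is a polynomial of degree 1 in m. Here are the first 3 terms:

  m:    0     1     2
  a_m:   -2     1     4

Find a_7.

19

1st diffs: 3, 3 (constant).
So a_m = 3m - 2.
Evaluating at m = 7 gives a_7 = 19.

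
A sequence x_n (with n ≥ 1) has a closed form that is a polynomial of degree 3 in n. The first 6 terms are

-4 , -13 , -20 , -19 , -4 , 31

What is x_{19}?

5036

1st diffs: -9, -7, 1, 15, 35.
2nd diffs: 2, 8, 14, 20.
3rd diffs: 6, 6, 6 (constant).
Newton forward-difference form: x_n = -4 + (-9)·C(n-1,1) + 2·C(n-1,2) + 6·C(n-1,3).
At n = 19: n-1 = 18, so x_{19} = -4 - 162 + 306 + 4896 = 5036.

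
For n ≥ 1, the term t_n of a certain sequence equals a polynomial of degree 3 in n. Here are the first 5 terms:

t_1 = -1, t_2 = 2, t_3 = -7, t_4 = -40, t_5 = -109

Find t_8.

-652

1st diffs: 3, -9, -33, -69.
2nd diffs: -12, -24, -36.
3rd diffs: -12, -12 (constant).
Newton forward-difference form: t_n = -1 + 3·C(n-1,1) + (-12)·C(n-1,2) + (-12)·C(n-1,3).
At n = 8: n-1 = 7, so t_8 = -1 + 21 - 252 - 420 = -652.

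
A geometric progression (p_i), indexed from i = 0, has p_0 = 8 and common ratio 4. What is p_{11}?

33554432

p_i = 8·4^(i-0).
p_{11} = 8·4^11 = 33554432.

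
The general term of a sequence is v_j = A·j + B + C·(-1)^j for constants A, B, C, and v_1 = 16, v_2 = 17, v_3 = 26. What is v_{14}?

77

At j = 1, 2, 3: A + B - C = 16; 2A + B + C = 17; 3A + B - C = 26.
Subtracting the first from the second: A + 2C = 1.
Subtracting the second from the third: A - 2C = 9.
Solving: C = -2, A = 5, then B = 9.
So v_j = 5·j + 9 + (-2)·(-1)^j; at j=14 this is 77.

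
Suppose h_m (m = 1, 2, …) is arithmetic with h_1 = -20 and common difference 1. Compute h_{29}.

h_m = -20 + (m - 1)·1.
h_{29} = -20 + 28·1 = 8.

8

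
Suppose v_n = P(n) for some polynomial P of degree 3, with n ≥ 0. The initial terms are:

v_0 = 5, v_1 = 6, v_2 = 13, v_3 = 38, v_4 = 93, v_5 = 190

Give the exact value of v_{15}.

1st diffs: 1, 7, 25, 55, 97.
2nd diffs: 6, 18, 30, 42.
3rd diffs: 12, 12, 12 (constant).
Newton forward-difference form: v_n = 5 + 1·C(n,1) + 6·C(n,2) + 12·C(n,3).
At n = 15: n = 15, so v_{15} = 5 + 15 + 630 + 5460 = 6110.

6110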